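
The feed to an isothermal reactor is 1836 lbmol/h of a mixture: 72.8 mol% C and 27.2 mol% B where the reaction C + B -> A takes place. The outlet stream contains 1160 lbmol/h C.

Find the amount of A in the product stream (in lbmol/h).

For C: n = n₀ − 1ξ → 1160 = 1337 − 1ξ, giving ξ = 176.6 lbmol/h.
Outlet amounts (n = n₀ + ν ξ):
  C: 1337 − 1(176.6) = 1160
  B: 499.4 − 1(176.6) = 322.8
  A: 0 + 1(176.6) = 176.6

177 lbmol/h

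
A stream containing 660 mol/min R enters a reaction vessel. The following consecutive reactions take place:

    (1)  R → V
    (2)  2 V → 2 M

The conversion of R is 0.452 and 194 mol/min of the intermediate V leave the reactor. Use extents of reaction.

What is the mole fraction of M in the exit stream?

Conversion of R: R consumed = 1ξ₁ = 0.452 × 660 → ξ₁ = 298.3 mol/min.
V balance: n_V = 0 + 1ξ₁ − 2ξ₂ = 194 → ξ₂ = (1·298.3 − 194)/2 = 52.16 mol/min.
Outlet amounts (n = n₀ + Σ ν·ξ):
  R: 660 − 1(298.3) = 361.7
  V: 0 + 1(298.3) − 2(52.16) = 194
  M: 0 + 2(52.16) = 104.3
Total out = 660 mol/min; y_M = 104.3 / 660 = 0.1581.

0.158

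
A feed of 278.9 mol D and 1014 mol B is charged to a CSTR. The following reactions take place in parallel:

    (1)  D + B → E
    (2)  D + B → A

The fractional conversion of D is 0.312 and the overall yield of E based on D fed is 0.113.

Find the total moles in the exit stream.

Yield of E: 1ξ₁ / 278.9 = 0.113 → ξ₁ = 31.52 mol.
Conversion of D: 1ξ₁ + 1ξ₂ = 0.312 × 278.9 = 87.02 → ξ₂ = 55.5 mol.
Outlet amounts (n = n₀ + Σ ν·ξ):
  D: 278.9 − 1(31.52) − 1(55.5) = 191.9
  B: 1014 − 1(31.52) − 1(55.5) = 927
  E: 0 + 1(31.52) = 31.52
  A: 0 + 1(55.5) = 55.5
Total out = 191.9 + 927 + 31.52 + 55.5 = 1206 mol.

1210 mol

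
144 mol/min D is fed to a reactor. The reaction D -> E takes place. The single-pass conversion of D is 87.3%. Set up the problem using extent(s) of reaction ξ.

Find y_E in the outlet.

D reacted = 0.873 × 144 = 125.7 mol/min; ν_D = −1, so ξ = 125.7/1 = 125.7 mol/min.
Outlet amounts (n = n₀ + ν ξ):
  D: 144 − 1(125.7) = 18.29
  E: 0 + 1(125.7) = 125.7
Total out = 144 mol/min; y_E = 125.7 / 144 = 0.873.

0.873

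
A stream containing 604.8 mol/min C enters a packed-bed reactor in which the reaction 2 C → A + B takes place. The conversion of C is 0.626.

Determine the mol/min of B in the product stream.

C reacted = 0.626 × 604.8 = 378.6 mol/min; ν_C = −2, so ξ = 378.6/2 = 189.3 mol/min.
Outlet amounts (n = n₀ + ν ξ):
  C: 604.8 − 2(189.3) = 226.2
  A: 0 + 1(189.3) = 189.3
  B: 0 + 1(189.3) = 189.3

189 mol/min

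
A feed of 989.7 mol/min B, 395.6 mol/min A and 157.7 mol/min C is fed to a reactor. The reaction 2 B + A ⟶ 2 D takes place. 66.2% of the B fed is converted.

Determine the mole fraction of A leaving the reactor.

B reacted = 0.662 × 989.7 = 655.2 mol/min; ν_B = −2, so ξ = 655.2/2 = 327.6 mol/min.
Outlet amounts (n = n₀ + ν ξ):
  B: 989.7 − 2(327.6) = 334.5
  A: 395.6 − 1(327.6) = 68.01
  D: 0 + 2(327.6) = 655.2
  C: 157.7 (inert)
Total out = 1215 mol/min; y_A = 68.01 / 1215 = 0.05596.

0.056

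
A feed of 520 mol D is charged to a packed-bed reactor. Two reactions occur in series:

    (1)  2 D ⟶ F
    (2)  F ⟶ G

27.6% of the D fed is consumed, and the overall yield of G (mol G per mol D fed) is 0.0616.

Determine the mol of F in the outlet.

39.7 mol

Conversion of D: D consumed = 2ξ₁ = 0.276 × 520 → ξ₁ = 71.76 mol.
Yield of G: 1ξ₂ / 520 = 0.0616 → ξ₂ = 32.03 mol.
Outlet amounts (n = n₀ + Σ ν·ξ):
  D: 520 − 2(71.76) = 376.5
  F: 0 + 1(71.76) − 1(32.03) = 39.73
  G: 0 + 1(32.03) = 32.03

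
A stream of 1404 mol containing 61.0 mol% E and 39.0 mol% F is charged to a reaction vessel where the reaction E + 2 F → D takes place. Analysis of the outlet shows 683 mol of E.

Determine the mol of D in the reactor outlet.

For E: n = n₀ − 1ξ → 683 = 856.4 − 1ξ, giving ξ = 173.4 mol.
Outlet amounts (n = n₀ + ν ξ):
  E: 856.4 − 1(173.4) = 683
  F: 547.6 − 2(173.4) = 200.7
  D: 0 + 1(173.4) = 173.4

173 mol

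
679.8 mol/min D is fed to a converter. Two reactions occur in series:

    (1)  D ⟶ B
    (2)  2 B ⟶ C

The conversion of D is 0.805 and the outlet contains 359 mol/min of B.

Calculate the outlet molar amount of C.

94.1 mol/min

Conversion of D: D consumed = 1ξ₁ = 0.805 × 679.8 → ξ₁ = 547.2 mol/min.
B balance: n_B = 0 + 1ξ₁ − 2ξ₂ = 359 → ξ₂ = (1·547.2 − 359)/2 = 94.12 mol/min.
Outlet amounts (n = n₀ + Σ ν·ξ):
  D: 679.8 − 1(547.2) = 132.6
  B: 0 + 1(547.2) − 2(94.12) = 359
  C: 0 + 1(94.12) = 94.12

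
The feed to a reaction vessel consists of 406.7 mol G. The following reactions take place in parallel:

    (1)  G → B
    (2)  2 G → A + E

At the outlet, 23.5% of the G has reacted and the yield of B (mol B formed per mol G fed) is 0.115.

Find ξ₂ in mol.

ξ₂ = 24.4 mol

Yield of B: 1ξ₁ / 406.7 = 0.115 → ξ₁ = 46.77 mol.
Conversion of G: 1ξ₁ + 2ξ₂ = 0.235 × 406.7 = 95.57 → ξ₂ = 24.4 mol.
Outlet amounts (n = n₀ + Σ ν·ξ):
  G: 406.7 − 1(46.77) − 2(24.4) = 311.1
  B: 0 + 1(46.77) = 46.77
  A: 0 + 1(24.4) = 24.4
  E: 0 + 1(24.4) = 24.4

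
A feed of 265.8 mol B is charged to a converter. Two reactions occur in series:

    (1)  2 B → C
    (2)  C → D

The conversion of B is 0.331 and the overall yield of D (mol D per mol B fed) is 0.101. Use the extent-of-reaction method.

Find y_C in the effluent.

Conversion of B: B consumed = 2ξ₁ = 0.331 × 265.8 → ξ₁ = 43.99 mol.
Yield of D: 1ξ₂ / 265.8 = 0.101 → ξ₂ = 26.85 mol.
Outlet amounts (n = n₀ + Σ ν·ξ):
  B: 265.8 − 2(43.99) = 177.8
  C: 0 + 1(43.99) − 1(26.85) = 17.14
  D: 0 + 1(26.85) = 26.85
Total out = 221.8 mol; y_C = 17.14 / 221.8 = 0.07729.

0.0773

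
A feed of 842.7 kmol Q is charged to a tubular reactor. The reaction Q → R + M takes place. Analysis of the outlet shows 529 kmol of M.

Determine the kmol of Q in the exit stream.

For M: n = n₀ + 1ξ → 529 = 0 + 1ξ, giving ξ = 529 kmol.
Outlet amounts (n = n₀ + ν ξ):
  Q: 842.7 − 1(529) = 313.7
  R: 0 + 1(529) = 529
  M: 0 + 1(529) = 529

314 kmol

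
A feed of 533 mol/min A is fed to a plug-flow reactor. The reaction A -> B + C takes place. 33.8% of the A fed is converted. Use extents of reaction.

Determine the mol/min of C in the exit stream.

A reacted = 0.338 × 533 = 180.2 mol/min; ν_A = −1, so ξ = 180.2/1 = 180.2 mol/min.
Outlet amounts (n = n₀ + ν ξ):
  A: 533 − 1(180.2) = 352.8
  B: 0 + 1(180.2) = 180.2
  C: 0 + 1(180.2) = 180.2

180 mol/min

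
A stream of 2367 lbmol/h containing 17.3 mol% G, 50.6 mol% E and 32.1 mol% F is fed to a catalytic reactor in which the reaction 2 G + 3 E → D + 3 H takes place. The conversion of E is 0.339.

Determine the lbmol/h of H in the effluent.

E reacted = 0.339 × 1198 = 406 lbmol/h; ν_E = −3, so ξ = 406/3 = 135.3 lbmol/h.
Outlet amounts (n = n₀ + ν ξ):
  G: 409.5 − 2(135.3) = 138.8
  E: 1198 − 3(135.3) = 791.7
  D: 0 + 1(135.3) = 135.3
  H: 0 + 3(135.3) = 406
  F: 759.8 (inert)

406 lbmol/h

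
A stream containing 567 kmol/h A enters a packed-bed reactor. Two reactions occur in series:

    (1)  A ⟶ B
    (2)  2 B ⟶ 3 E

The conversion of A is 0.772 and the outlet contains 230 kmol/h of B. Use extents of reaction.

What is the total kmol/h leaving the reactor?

Conversion of A: A consumed = 1ξ₁ = 0.772 × 567 → ξ₁ = 437.7 kmol/h.
B balance: n_B = 0 + 1ξ₁ − 2ξ₂ = 230 → ξ₂ = (1·437.7 − 230)/2 = 103.9 kmol/h.
Outlet amounts (n = n₀ + Σ ν·ξ):
  A: 567 − 1(437.7) = 129.3
  B: 0 + 1(437.7) − 2(103.9) = 230
  E: 0 + 3(103.9) = 311.6
Total out = 129.3 + 230 + 311.6 = 670.9 kmol/h.

671 kmol/h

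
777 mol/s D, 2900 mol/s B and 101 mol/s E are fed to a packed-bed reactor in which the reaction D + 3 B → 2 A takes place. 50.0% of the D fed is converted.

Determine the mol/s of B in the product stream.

D reacted = 0.5 × 777 = 388.5 mol/s; ν_D = −1, so ξ = 388.5/1 = 388.5 mol/s.
Outlet amounts (n = n₀ + ν ξ):
  D: 777 − 1(388.5) = 388.5
  B: 2900 − 3(388.5) = 1734
  A: 0 + 2(388.5) = 777
  E: 101 (inert)

1730 mol/s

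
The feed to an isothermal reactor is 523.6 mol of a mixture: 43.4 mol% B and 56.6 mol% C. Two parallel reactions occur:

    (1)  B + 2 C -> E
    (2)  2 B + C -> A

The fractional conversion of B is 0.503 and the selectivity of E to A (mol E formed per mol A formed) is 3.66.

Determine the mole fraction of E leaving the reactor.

0.22

Conversion of B: B consumed = 0.503 × 227.2 = 114.3 mol = 1ξ₁ + 2ξ₂.
Selectivity: 1ξ₁ / (1ξ₂) = 3.66 → ξ₁ = 3.66 ξ₂.
Substitute: (1·3.66 + 2) ξ₂ = 114.3 → ξ₂ = 20.19 mol, ξ₁ = 73.91 mol.
Outlet amounts (n = n₀ + Σ ν·ξ):
  B: 227.2 − 1(73.91) − 2(20.19) = 112.9
  C: 296.4 − 2(73.91) − 1(20.19) = 128.3
  E: 0 + 1(73.91) = 73.91
  A: 0 + 1(20.19) = 20.19
Total out = 335.4 mol; y_E = 73.91 / 335.4 = 0.2204.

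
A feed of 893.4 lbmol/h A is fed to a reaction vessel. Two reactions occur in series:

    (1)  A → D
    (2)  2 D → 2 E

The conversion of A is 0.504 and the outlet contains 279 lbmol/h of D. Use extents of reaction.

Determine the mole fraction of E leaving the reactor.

0.192

Conversion of A: A consumed = 1ξ₁ = 0.504 × 893.4 → ξ₁ = 450.3 lbmol/h.
D balance: n_D = 0 + 1ξ₁ − 2ξ₂ = 279 → ξ₂ = (1·450.3 − 279)/2 = 85.64 lbmol/h.
Outlet amounts (n = n₀ + Σ ν·ξ):
  A: 893.4 − 1(450.3) = 443.1
  D: 0 + 1(450.3) − 2(85.64) = 279
  E: 0 + 2(85.64) = 171.3
Total out = 893.4 lbmol/h; y_E = 171.3 / 893.4 = 0.1917.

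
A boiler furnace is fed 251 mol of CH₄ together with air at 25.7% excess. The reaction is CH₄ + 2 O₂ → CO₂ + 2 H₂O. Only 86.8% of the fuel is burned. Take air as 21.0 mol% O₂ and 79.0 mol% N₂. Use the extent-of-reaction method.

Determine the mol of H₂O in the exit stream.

Stoichiometric O₂ = 2 × 251 = 502 mol; O₂ fed = 502 × 1.257 = 631 mol.
N₂ fed = 631 × 79/21 = 2374 mol.
Fuel reacted = 0.868 × 251 → ξ = 217.9 mol.
Outlet (n = n₀ + ν ξ):
  CH₄: 251 − 1(217.9) = 33.13
  O₂: 631 − 2(217.9) = 195.3
  N₂: 2374 (inert)
  CO₂: 0 + 1(217.9) = 217.9
  H₂O: 0 + 2(217.9) = 435.7

436 mol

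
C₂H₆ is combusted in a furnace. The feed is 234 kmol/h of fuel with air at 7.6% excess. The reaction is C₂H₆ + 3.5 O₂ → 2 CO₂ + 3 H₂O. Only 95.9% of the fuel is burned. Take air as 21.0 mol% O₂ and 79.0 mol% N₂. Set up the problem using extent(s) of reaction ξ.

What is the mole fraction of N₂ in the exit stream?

Stoichiometric O₂ = 3.5 × 234 = 819 kmol/h; O₂ fed = 819 × 1.076 = 881.2 kmol/h.
N₂ fed = 881.2 × 79/21 = 3315 kmol/h.
Fuel reacted = 0.959 × 234 → ξ = 224.4 kmol/h.
Outlet (n = n₀ + ν ξ):
  C₂H₆: 234 − 1(224.4) = 9.594
  O₂: 881.2 − 3.5(224.4) = 95.82
  N₂: 3315 (inert)
  CO₂: 0 + 2(224.4) = 448.8
  H₂O: 0 + 3(224.4) = 673.2
Total out = 4543 kmol/h; y_N₂ = 3315 / 4543 = 0.7298.

0.73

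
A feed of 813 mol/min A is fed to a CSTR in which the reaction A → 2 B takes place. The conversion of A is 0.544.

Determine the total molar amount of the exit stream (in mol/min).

A reacted = 0.544 × 813 = 442.3 mol/min; ν_A = −1, so ξ = 442.3/1 = 442.3 mol/min.
Outlet amounts (n = n₀ + ν ξ):
  A: 813 − 1(442.3) = 370.7
  B: 0 + 2(442.3) = 884.5
Total out = 370.7 + 884.5 = 1255 mol/min.

1260 mol/min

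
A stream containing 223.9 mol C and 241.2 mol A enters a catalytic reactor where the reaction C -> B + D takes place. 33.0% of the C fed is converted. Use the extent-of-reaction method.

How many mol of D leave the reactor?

73.9 mol

C reacted = 0.33 × 223.9 = 73.89 mol; ν_C = −1, so ξ = 73.89/1 = 73.89 mol.
Outlet amounts (n = n₀ + ν ξ):
  C: 223.9 − 1(73.89) = 150
  B: 0 + 1(73.89) = 73.89
  D: 0 + 1(73.89) = 73.89
  A: 241.2 (inert)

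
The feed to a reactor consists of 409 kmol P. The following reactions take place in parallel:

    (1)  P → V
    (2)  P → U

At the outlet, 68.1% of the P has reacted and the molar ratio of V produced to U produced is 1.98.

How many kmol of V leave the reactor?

Conversion of P: P consumed = 0.681 × 409 = 278.5 kmol = 1ξ₁ + 1ξ₂.
Selectivity: 1ξ₁ / (1ξ₂) = 1.98 → ξ₁ = 1.98 ξ₂.
Substitute: (1·1.98 + 1) ξ₂ = 278.5 → ξ₂ = 93.47 kmol, ξ₁ = 185.1 kmol.
Outlet amounts (n = n₀ + Σ ν·ξ):
  P: 409 − 1(185.1) − 1(93.47) = 130.5
  V: 0 + 1(185.1) = 185.1
  U: 0 + 1(93.47) = 93.47

185 kmol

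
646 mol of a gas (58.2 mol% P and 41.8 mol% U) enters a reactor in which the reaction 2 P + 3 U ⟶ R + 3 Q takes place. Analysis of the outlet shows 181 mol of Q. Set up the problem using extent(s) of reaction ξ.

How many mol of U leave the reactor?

For Q: n = n₀ + 3ξ → 181 = 0 + 3ξ, giving ξ = 60.33 mol.
Outlet amounts (n = n₀ + ν ξ):
  P: 376 − 2(60.33) = 255.3
  U: 270 − 3(60.33) = 89.03
  R: 0 + 1(60.33) = 60.33
  Q: 0 + 3(60.33) = 181

89 mol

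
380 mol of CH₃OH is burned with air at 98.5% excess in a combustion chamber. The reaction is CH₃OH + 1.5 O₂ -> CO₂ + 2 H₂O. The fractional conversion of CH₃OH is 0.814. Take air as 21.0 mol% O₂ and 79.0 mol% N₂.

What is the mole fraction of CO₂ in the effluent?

0.0522

Stoichiometric O₂ = 1.5 × 380 = 570 mol; O₂ fed = 570 × 1.985 = 1131 mol.
N₂ fed = 1131 × 79/21 = 4256 mol.
Fuel reacted = 0.814 × 380 → ξ = 309.3 mol.
Outlet (n = n₀ + ν ξ):
  CH₃OH: 380 − 1(309.3) = 70.68
  O₂: 1131 − 1.5(309.3) = 667.5
  N₂: 4256 (inert)
  CO₂: 0 + 1(309.3) = 309.3
  H₂O: 0 + 2(309.3) = 618.6
Total out = 5923 mol; y_CO₂ = 309.3 / 5923 = 0.05223.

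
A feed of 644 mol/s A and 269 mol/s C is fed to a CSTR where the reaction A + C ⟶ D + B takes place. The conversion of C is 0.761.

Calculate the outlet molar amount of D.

C reacted = 0.761 × 269 = 204.7 mol/s; ν_C = −1, so ξ = 204.7/1 = 204.7 mol/s.
Outlet amounts (n = n₀ + ν ξ):
  A: 644 − 1(204.7) = 439.3
  C: 269 − 1(204.7) = 64.29
  D: 0 + 1(204.7) = 204.7
  B: 0 + 1(204.7) = 204.7

205 mol/s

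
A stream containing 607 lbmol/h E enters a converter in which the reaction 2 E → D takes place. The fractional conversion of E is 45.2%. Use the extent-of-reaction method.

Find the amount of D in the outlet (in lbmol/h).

E reacted = 0.452 × 607 = 274.4 lbmol/h; ν_E = −2, so ξ = 274.4/2 = 137.2 lbmol/h.
Outlet amounts (n = n₀ + ν ξ):
  E: 607 − 2(137.2) = 332.6
  D: 0 + 1(137.2) = 137.2

137 lbmol/h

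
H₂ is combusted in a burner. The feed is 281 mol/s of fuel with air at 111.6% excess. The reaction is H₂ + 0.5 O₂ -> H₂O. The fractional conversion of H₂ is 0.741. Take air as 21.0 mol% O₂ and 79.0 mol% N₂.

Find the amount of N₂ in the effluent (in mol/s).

1120 mol/s

Stoichiometric O₂ = 0.5 × 281 = 140.5 mol/s; O₂ fed = 140.5 × 2.116 = 297.3 mol/s.
N₂ fed = 297.3 × 79/21 = 1118 mol/s.
Fuel reacted = 0.741 × 281 → ξ = 208.2 mol/s.
Outlet (n = n₀ + ν ξ):
  H₂: 281 − 1(208.2) = 72.78
  O₂: 297.3 − 0.5(208.2) = 193.2
  N₂: 1118 (inert)
  H₂O: 0 + 1(208.2) = 208.2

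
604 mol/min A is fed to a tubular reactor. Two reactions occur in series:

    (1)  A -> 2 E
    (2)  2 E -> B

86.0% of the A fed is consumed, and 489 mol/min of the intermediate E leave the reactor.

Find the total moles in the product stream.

Conversion of A: A consumed = 1ξ₁ = 0.86 × 604 → ξ₁ = 519.4 mol/min.
E balance: n_E = 0 + 2ξ₁ − 2ξ₂ = 489 → ξ₂ = (2·519.4 − 489)/2 = 274.9 mol/min.
Outlet amounts (n = n₀ + Σ ν·ξ):
  A: 604 − 1(519.4) = 84.56
  E: 0 + 2(519.4) − 2(274.9) = 489
  B: 0 + 1(274.9) = 274.9
Total out = 84.56 + 489 + 274.9 = 848.5 mol/min.

848 mol/min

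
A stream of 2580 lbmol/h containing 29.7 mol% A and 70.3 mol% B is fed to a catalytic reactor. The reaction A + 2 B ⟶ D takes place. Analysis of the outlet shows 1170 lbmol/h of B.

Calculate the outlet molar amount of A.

444 lbmol/h

For B: n = n₀ − 2ξ → 1170 = 1814 − 2ξ, giving ξ = 321.9 lbmol/h.
Outlet amounts (n = n₀ + ν ξ):
  A: 766.3 − 1(321.9) = 444.4
  B: 1814 − 2(321.9) = 1170
  D: 0 + 1(321.9) = 321.9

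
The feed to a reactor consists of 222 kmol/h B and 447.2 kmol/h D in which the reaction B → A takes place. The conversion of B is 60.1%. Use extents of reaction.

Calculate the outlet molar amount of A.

B reacted = 0.601 × 222 = 133.4 kmol/h; ν_B = −1, so ξ = 133.4/1 = 133.4 kmol/h.
Outlet amounts (n = n₀ + ν ξ):
  B: 222 − 1(133.4) = 88.58
  A: 0 + 1(133.4) = 133.4
  D: 447.2 (inert)

133 kmol/h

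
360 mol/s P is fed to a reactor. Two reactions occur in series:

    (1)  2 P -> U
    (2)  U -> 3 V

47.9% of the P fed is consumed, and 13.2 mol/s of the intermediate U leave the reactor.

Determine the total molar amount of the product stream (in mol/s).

Conversion of P: P consumed = 2ξ₁ = 0.479 × 360 → ξ₁ = 86.22 mol/s.
U balance: n_U = 0 + 1ξ₁ − 1ξ₂ = 13.2 → ξ₂ = (1·86.22 − 13.2)/1 = 73.02 mol/s.
Outlet amounts (n = n₀ + Σ ν·ξ):
  P: 360 − 2(86.22) = 187.6
  U: 0 + 1(86.22) − 1(73.02) = 13.2
  V: 0 + 3(73.02) = 219.1
Total out = 187.6 + 13.2 + 219.1 = 419.8 mol/s.

420 mol/s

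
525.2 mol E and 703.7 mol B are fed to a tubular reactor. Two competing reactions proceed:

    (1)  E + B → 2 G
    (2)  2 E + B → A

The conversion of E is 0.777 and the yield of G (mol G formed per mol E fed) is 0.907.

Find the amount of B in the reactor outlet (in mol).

381 mol

Yield of G: 2ξ₁ / 525.2 = 0.907 → ξ₁ = 238.2 mol.
Conversion of E: 1ξ₁ + 2ξ₂ = 0.777 × 525.2 = 408.1 → ξ₂ = 84.95 mol.
Outlet amounts (n = n₀ + Σ ν·ξ):
  E: 525.2 − 1(238.2) − 2(84.95) = 117.1
  B: 703.7 − 1(238.2) − 1(84.95) = 380.6
  G: 0 + 2(238.2) = 476.4
  A: 0 + 1(84.95) = 84.95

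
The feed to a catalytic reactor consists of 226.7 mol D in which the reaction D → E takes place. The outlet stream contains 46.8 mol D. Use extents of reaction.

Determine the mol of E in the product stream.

For D: n = n₀ − 1ξ → 46.8 = 226.7 − 1ξ, giving ξ = 179.9 mol.
Outlet amounts (n = n₀ + ν ξ):
  D: 226.7 − 1(179.9) = 46.8
  E: 0 + 1(179.9) = 179.9

180 mol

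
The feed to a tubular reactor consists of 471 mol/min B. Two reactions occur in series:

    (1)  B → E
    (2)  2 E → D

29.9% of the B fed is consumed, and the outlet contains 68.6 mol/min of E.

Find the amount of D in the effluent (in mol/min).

Conversion of B: B consumed = 1ξ₁ = 0.299 × 471 → ξ₁ = 140.8 mol/min.
E balance: n_E = 0 + 1ξ₁ − 2ξ₂ = 68.6 → ξ₂ = (1·140.8 − 68.6)/2 = 36.11 mol/min.
Outlet amounts (n = n₀ + Σ ν·ξ):
  B: 471 − 1(140.8) = 330.2
  E: 0 + 1(140.8) − 2(36.11) = 68.6
  D: 0 + 1(36.11) = 36.11

36.1 mol/min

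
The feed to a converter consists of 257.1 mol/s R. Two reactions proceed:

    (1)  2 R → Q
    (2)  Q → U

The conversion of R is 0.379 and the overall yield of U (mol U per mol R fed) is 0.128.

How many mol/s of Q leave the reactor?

15.8 mol/s

Conversion of R: R consumed = 2ξ₁ = 0.379 × 257.1 → ξ₁ = 48.72 mol/s.
Yield of U: 1ξ₂ / 257.1 = 0.128 → ξ₂ = 32.91 mol/s.
Outlet amounts (n = n₀ + Σ ν·ξ):
  R: 257.1 − 2(48.72) = 159.7
  Q: 0 + 1(48.72) − 1(32.91) = 15.81
  U: 0 + 1(32.91) = 32.91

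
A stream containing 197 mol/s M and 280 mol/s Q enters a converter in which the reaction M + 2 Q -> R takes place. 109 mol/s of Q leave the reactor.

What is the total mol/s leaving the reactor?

306 mol/s

For Q: n = n₀ − 2ξ → 109 = 280 − 2ξ, giving ξ = 85.5 mol/s.
Outlet amounts (n = n₀ + ν ξ):
  M: 197 − 1(85.5) = 111.5
  Q: 280 − 2(85.5) = 109
  R: 0 + 1(85.5) = 85.5
Total out = 111.5 + 109 + 85.5 = 306 mol/s.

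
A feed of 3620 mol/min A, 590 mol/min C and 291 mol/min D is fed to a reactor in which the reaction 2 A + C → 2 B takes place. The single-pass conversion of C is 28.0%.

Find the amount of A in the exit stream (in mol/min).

C reacted = 0.28 × 590 = 165.2 mol/min; ν_C = −1, so ξ = 165.2/1 = 165.2 mol/min.
Outlet amounts (n = n₀ + ν ξ):
  A: 3620 − 2(165.2) = 3290
  C: 590 − 1(165.2) = 424.8
  B: 0 + 2(165.2) = 330.4
  D: 291 (inert)

3290 mol/min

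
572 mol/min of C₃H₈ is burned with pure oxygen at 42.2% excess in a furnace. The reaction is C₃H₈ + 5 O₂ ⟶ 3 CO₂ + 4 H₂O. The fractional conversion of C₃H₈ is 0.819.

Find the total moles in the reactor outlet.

5110 mol/min

Stoichiometric O₂ = 5 × 572 = 2860 mol/min; O₂ fed = 2860 × 1.422 = 4067 mol/min.
Fuel reacted = 0.819 × 572 → ξ = 468.5 mol/min.
Outlet (n = n₀ + ν ξ):
  C₃H₈: 572 − 1(468.5) = 103.5
  O₂: 4067 − 5(468.5) = 1725
  CO₂: 0 + 3(468.5) = 1405
  H₂O: 0 + 4(468.5) = 1874
Total out = 103.5 + 1725 + 1405 + 1874 = 5107 mol/min.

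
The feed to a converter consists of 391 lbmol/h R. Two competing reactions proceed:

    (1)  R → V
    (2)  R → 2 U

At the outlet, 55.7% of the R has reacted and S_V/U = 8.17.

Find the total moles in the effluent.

404 lbmol/h

Conversion of R: R consumed = 0.557 × 391 = 217.8 lbmol/h = 1ξ₁ + 1ξ₂.
Selectivity: 1ξ₁ / (2ξ₂) = 8.17 → ξ₁ = 16.34 ξ₂.
Substitute: (1·16.34 + 1) ξ₂ = 217.8 → ξ₂ = 12.56 lbmol/h, ξ₁ = 205.2 lbmol/h.
Outlet amounts (n = n₀ + Σ ν·ξ):
  R: 391 − 1(205.2) − 1(12.56) = 173.2
  V: 0 + 1(205.2) = 205.2
  U: 0 + 2(12.56) = 25.12
Total out = 173.2 + 205.2 + 25.12 = 403.6 lbmol/h.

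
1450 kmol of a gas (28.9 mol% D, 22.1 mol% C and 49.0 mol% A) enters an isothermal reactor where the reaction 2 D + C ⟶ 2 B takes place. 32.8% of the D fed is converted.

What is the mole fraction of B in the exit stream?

D reacted = 0.328 × 419.1 = 137.4 kmol; ν_D = −2, so ξ = 137.4/2 = 68.72 kmol.
Outlet amounts (n = n₀ + ν ξ):
  D: 419.1 − 2(68.72) = 281.6
  C: 320.5 − 1(68.72) = 251.7
  B: 0 + 2(68.72) = 137.4
  A: 710.5 (inert)
Total out = 1381 kmol; y_B = 137.4 / 1381 = 0.09951.

0.0995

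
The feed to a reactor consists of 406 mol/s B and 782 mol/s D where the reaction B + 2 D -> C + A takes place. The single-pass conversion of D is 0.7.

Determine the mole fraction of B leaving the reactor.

D reacted = 0.7 × 782 = 547.4 mol/s; ν_D = −2, so ξ = 547.4/2 = 273.7 mol/s.
Outlet amounts (n = n₀ + ν ξ):
  B: 406 − 1(273.7) = 132.3
  D: 782 − 2(273.7) = 234.6
  C: 0 + 1(273.7) = 273.7
  A: 0 + 1(273.7) = 273.7
Total out = 914.3 mol/s; y_B = 132.3 / 914.3 = 0.1447.

0.145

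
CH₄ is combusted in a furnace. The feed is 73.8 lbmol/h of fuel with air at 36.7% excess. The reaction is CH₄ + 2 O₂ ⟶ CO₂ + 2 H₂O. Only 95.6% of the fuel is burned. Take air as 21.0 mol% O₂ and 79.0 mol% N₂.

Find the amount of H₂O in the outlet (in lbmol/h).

Stoichiometric O₂ = 2 × 73.8 = 147.6 lbmol/h; O₂ fed = 147.6 × 1.367 = 201.8 lbmol/h.
N₂ fed = 201.8 × 79/21 = 759 lbmol/h.
Fuel reacted = 0.956 × 73.8 → ξ = 70.55 lbmol/h.
Outlet (n = n₀ + ν ξ):
  CH₄: 73.8 − 1(70.55) = 3.247
  O₂: 201.8 − 2(70.55) = 60.66
  N₂: 759 (inert)
  CO₂: 0 + 1(70.55) = 70.55
  H₂O: 0 + 2(70.55) = 141.1

141 lbmol/h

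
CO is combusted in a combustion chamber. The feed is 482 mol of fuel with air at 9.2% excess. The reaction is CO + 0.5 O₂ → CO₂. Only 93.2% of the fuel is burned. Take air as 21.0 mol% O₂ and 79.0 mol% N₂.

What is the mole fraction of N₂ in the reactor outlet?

Stoichiometric O₂ = 0.5 × 482 = 241 mol; O₂ fed = 241 × 1.092 = 263.2 mol.
N₂ fed = 263.2 × 79/21 = 990 mol.
Fuel reacted = 0.932 × 482 → ξ = 449.2 mol.
Outlet (n = n₀ + ν ξ):
  CO: 482 − 1(449.2) = 32.78
  O₂: 263.2 − 0.5(449.2) = 38.56
  N₂: 990 (inert)
  CO₂: 0 + 1(449.2) = 449.2
Total out = 1511 mol; y_N₂ = 990 / 1511 = 0.6554.

0.655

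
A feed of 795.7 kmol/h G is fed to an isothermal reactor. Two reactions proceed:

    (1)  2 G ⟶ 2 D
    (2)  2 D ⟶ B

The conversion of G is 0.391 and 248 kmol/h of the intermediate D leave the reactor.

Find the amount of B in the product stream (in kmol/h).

Conversion of G: G consumed = 2ξ₁ = 0.391 × 795.7 → ξ₁ = 155.6 kmol/h.
D balance: n_D = 0 + 2ξ₁ − 2ξ₂ = 248 → ξ₂ = (2·155.6 − 248)/2 = 31.56 kmol/h.
Outlet amounts (n = n₀ + Σ ν·ξ):
  G: 795.7 − 2(155.6) = 484.6
  D: 0 + 2(155.6) − 2(31.56) = 248
  B: 0 + 1(31.56) = 31.56

31.6 kmol/h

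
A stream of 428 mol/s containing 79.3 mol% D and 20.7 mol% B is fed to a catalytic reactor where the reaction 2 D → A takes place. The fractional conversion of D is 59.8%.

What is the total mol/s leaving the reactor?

D reacted = 0.598 × 339.4 = 203 mol/s; ν_D = −2, so ξ = 203/2 = 101.5 mol/s.
Outlet amounts (n = n₀ + ν ξ):
  D: 339.4 − 2(101.5) = 136.4
  A: 0 + 1(101.5) = 101.5
  B: 88.6 (inert)
Total out = 136.4 + 101.5 + 88.6 = 326.5 mol/s.

327 mol/s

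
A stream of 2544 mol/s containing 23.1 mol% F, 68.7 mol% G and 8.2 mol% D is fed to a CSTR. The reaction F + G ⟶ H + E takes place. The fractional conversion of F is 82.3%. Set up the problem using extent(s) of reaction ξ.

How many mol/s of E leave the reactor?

484 mol/s

F reacted = 0.823 × 587.7 = 483.6 mol/s; ν_F = −1, so ξ = 483.6/1 = 483.6 mol/s.
Outlet amounts (n = n₀ + ν ξ):
  F: 587.7 − 1(483.6) = 104
  G: 1748 − 1(483.6) = 1264
  H: 0 + 1(483.6) = 483.6
  E: 0 + 1(483.6) = 483.6
  D: 208.6 (inert)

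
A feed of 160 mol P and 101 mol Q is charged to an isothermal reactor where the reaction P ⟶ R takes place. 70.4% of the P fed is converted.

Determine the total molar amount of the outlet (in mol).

P reacted = 0.704 × 160 = 112.6 mol; ν_P = −1, so ξ = 112.6/1 = 112.6 mol.
Outlet amounts (n = n₀ + ν ξ):
  P: 160 − 1(112.6) = 47.36
  R: 0 + 1(112.6) = 112.6
  Q: 101 (inert)
Total out = 47.36 + 112.6 + 101 = 261 mol.

261 mol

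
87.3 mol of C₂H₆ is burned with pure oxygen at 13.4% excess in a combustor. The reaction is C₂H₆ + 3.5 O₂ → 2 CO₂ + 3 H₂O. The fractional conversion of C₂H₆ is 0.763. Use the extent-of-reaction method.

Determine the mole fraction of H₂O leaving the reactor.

0.428

Stoichiometric O₂ = 3.5 × 87.3 = 305.6 mol; O₂ fed = 305.6 × 1.134 = 346.5 mol.
Fuel reacted = 0.763 × 87.3 → ξ = 66.61 mol.
Outlet (n = n₀ + ν ξ):
  C₂H₆: 87.3 − 1(66.61) = 20.69
  O₂: 346.5 − 3.5(66.61) = 113.4
  CO₂: 0 + 2(66.61) = 133.2
  H₂O: 0 + 3(66.61) = 199.8
Total out = 467.1 mol; y_H₂O = 199.8 / 467.1 = 0.4278.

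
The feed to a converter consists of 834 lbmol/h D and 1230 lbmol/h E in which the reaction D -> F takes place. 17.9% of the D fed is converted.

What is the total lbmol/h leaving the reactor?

D reacted = 0.179 × 834 = 149.3 lbmol/h; ν_D = −1, so ξ = 149.3/1 = 149.3 lbmol/h.
Outlet amounts (n = n₀ + ν ξ):
  D: 834 − 1(149.3) = 684.7
  F: 0 + 1(149.3) = 149.3
  E: 1230 (inert)
Total out = 684.7 + 149.3 + 1230 = 2064 lbmol/h.

2060 lbmol/h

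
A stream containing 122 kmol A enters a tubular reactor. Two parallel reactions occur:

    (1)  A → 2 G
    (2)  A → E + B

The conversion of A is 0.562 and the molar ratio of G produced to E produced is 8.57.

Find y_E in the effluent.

Conversion of A: A consumed = 0.562 × 122 = 68.56 kmol = 1ξ₁ + 1ξ₂.
Selectivity: 2ξ₁ / (1ξ₂) = 8.57 → ξ₁ = 4.285 ξ₂.
Substitute: (1·4.285 + 1) ξ₂ = 68.56 → ξ₂ = 12.97 kmol, ξ₁ = 55.59 kmol.
Outlet amounts (n = n₀ + Σ ν·ξ):
  A: 122 − 1(55.59) − 1(12.97) = 53.44
  G: 0 + 2(55.59) = 111.2
  E: 0 + 1(12.97) = 12.97
  B: 0 + 1(12.97) = 12.97
Total out = 190.6 kmol; y_E = 12.97 / 190.6 = 0.06808.

0.0681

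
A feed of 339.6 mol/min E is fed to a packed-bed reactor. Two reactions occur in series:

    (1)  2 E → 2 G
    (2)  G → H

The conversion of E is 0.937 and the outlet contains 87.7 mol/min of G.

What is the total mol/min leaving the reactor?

Conversion of E: E consumed = 2ξ₁ = 0.937 × 339.6 → ξ₁ = 159.1 mol/min.
G balance: n_G = 0 + 2ξ₁ − 1ξ₂ = 87.7 → ξ₂ = (2·159.1 − 87.7)/1 = 230.5 mol/min.
Outlet amounts (n = n₀ + Σ ν·ξ):
  E: 339.6 − 2(159.1) = 21.39
  G: 0 + 2(159.1) − 1(230.5) = 87.7
  H: 0 + 1(230.5) = 230.5
Total out = 21.39 + 87.7 + 230.5 = 339.6 mol/min.

340 mol/min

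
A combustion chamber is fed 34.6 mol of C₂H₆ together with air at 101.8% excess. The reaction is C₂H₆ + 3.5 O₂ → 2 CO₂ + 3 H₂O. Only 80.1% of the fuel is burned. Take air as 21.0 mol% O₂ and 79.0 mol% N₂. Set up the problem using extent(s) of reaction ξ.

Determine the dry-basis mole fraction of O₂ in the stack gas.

0.131

Stoichiometric O₂ = 3.5 × 34.6 = 121.1 mol; O₂ fed = 121.1 × 2.018 = 244.4 mol.
N₂ fed = 244.4 × 79/21 = 919.3 mol.
Fuel reacted = 0.801 × 34.6 → ξ = 27.71 mol.
Outlet (n = n₀ + ν ξ):
  C₂H₆: 34.6 − 1(27.71) = 6.885
  O₂: 244.4 − 3.5(27.71) = 147.4
  N₂: 919.3 (inert)
  CO₂: 0 + 2(27.71) = 55.43
  H₂O: 0 + 3(27.71) = 83.14
Dry total = 1129 mol; y_O₂ (dry) = 147.4 / 1129 = 0.1305.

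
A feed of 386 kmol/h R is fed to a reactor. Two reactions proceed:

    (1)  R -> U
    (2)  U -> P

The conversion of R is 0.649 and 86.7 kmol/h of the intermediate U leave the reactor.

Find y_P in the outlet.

Conversion of R: R consumed = 1ξ₁ = 0.649 × 386 → ξ₁ = 250.5 kmol/h.
U balance: n_U = 0 + 1ξ₁ − 1ξ₂ = 86.7 → ξ₂ = (1·250.5 − 86.7)/1 = 163.8 kmol/h.
Outlet amounts (n = n₀ + Σ ν·ξ):
  R: 386 − 1(250.5) = 135.5
  U: 0 + 1(250.5) − 1(163.8) = 86.7
  P: 0 + 1(163.8) = 163.8
Total out = 386 kmol/h; y_P = 163.8 / 386 = 0.4244.

0.424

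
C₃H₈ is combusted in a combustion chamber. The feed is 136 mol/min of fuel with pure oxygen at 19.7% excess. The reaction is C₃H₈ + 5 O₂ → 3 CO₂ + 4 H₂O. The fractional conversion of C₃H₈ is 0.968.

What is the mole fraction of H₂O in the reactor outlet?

0.487

Stoichiometric O₂ = 5 × 136 = 680 mol/min; O₂ fed = 680 × 1.197 = 814 mol/min.
Fuel reacted = 0.968 × 136 → ξ = 131.6 mol/min.
Outlet (n = n₀ + ν ξ):
  C₃H₈: 136 − 1(131.6) = 4.352
  O₂: 814 − 5(131.6) = 155.7
  CO₂: 0 + 3(131.6) = 394.9
  H₂O: 0 + 4(131.6) = 526.6
Total out = 1082 mol/min; y_H₂O = 526.6 / 1082 = 0.4869.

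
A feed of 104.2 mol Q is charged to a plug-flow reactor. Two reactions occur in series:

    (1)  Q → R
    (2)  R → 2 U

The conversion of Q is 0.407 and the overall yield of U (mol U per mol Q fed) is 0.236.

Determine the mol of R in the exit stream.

30.1 mol

Conversion of Q: Q consumed = 1ξ₁ = 0.407 × 104.2 → ξ₁ = 42.41 mol.
Yield of U: 2ξ₂ / 104.2 = 0.236 → ξ₂ = 12.3 mol.
Outlet amounts (n = n₀ + Σ ν·ξ):
  Q: 104.2 − 1(42.41) = 61.79
  R: 0 + 1(42.41) − 1(12.3) = 30.11
  U: 0 + 2(12.3) = 24.59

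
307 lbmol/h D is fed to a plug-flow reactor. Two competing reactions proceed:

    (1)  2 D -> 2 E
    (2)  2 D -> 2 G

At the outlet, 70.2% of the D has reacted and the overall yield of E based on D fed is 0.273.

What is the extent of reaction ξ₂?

ξ₂ = 65.9 lbmol/h

Yield of E: 2ξ₁ / 307 = 0.273 → ξ₁ = 41.91 lbmol/h.
Conversion of D: 2ξ₁ + 2ξ₂ = 0.702 × 307 = 215.5 → ξ₂ = 65.85 lbmol/h.
Outlet amounts (n = n₀ + Σ ν·ξ):
  D: 307 − 2(41.91) − 2(65.85) = 91.49
  E: 0 + 2(41.91) = 83.81
  G: 0 + 2(65.85) = 131.7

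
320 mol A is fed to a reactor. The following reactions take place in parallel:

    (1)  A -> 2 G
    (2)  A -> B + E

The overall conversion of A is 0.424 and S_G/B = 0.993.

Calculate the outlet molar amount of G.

90 mol

Conversion of A: A consumed = 0.424 × 320 = 135.7 mol = 1ξ₁ + 1ξ₂.
Selectivity: 2ξ₁ / (1ξ₂) = 0.993 → ξ₁ = 0.4965 ξ₂.
Substitute: (1·0.4965 + 1) ξ₂ = 135.7 → ξ₂ = 90.66 mol, ξ₁ = 45.02 mol.
Outlet amounts (n = n₀ + Σ ν·ξ):
  A: 320 − 1(45.02) − 1(90.66) = 184.3
  G: 0 + 2(45.02) = 90.03
  B: 0 + 1(90.66) = 90.66
  E: 0 + 1(90.66) = 90.66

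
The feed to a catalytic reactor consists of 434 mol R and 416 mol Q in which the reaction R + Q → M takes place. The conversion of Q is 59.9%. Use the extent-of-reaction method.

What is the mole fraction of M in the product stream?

Q reacted = 0.599 × 416 = 249.2 mol; ν_Q = −1, so ξ = 249.2/1 = 249.2 mol.
Outlet amounts (n = n₀ + ν ξ):
  R: 434 − 1(249.2) = 184.8
  Q: 416 − 1(249.2) = 166.8
  M: 0 + 1(249.2) = 249.2
Total out = 600.8 mol; y_M = 249.2 / 600.8 = 0.4147.

0.415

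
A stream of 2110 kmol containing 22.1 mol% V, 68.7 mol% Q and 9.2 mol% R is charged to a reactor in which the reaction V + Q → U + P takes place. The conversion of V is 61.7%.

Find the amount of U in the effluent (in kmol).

V reacted = 0.617 × 466.3 = 287.7 kmol; ν_V = −1, so ξ = 287.7/1 = 287.7 kmol.
Outlet amounts (n = n₀ + ν ξ):
  V: 466.3 − 1(287.7) = 178.6
  Q: 1450 − 1(287.7) = 1162
  U: 0 + 1(287.7) = 287.7
  P: 0 + 1(287.7) = 287.7
  R: 194.1 (inert)

288 kmol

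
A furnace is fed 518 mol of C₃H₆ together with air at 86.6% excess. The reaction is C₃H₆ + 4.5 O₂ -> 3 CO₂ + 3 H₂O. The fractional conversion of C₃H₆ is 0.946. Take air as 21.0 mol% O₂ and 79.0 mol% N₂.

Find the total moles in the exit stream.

Stoichiometric O₂ = 4.5 × 518 = 2331 mol; O₂ fed = 2331 × 1.866 = 4350 mol.
N₂ fed = 4350 × 79/21 = 16360 mol.
Fuel reacted = 0.946 × 518 → ξ = 490 mol.
Outlet (n = n₀ + ν ξ):
  C₃H₆: 518 − 1(490) = 27.97
  O₂: 4350 − 4.5(490) = 2145
  N₂: 16360 (inert)
  CO₂: 0 + 3(490) = 1470
  H₂O: 0 + 3(490) = 1470
Total out = 27.97 + 2145 + 16360 + 1470 + 1470 = 21480 mol.

21500 mol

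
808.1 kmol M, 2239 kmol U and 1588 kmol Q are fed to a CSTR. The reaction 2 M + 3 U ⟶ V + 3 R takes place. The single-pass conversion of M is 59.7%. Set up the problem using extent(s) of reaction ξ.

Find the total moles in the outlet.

M reacted = 0.597 × 808.1 = 482.4 kmol; ν_M = −2, so ξ = 482.4/2 = 241.2 kmol.
Outlet amounts (n = n₀ + ν ξ):
  M: 808.1 − 2(241.2) = 325.7
  U: 2239 − 3(241.2) = 1515
  V: 0 + 1(241.2) = 241.2
  R: 0 + 3(241.2) = 723.7
  Q: 1588 (inert)
Total out = 325.7 + 1515 + 241.2 + 723.7 + 1588 = 4394 kmol.

4390 kmol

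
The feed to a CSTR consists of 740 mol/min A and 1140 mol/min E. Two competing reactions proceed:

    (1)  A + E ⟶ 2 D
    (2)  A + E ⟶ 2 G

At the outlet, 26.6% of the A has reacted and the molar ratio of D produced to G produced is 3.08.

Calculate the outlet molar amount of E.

943 mol/min

Conversion of A: A consumed = 0.266 × 740 = 196.8 mol/min = 1ξ₁ + 1ξ₂.
Selectivity: 2ξ₁ / (2ξ₂) = 3.08 → ξ₁ = 3.08 ξ₂.
Substitute: (1·3.08 + 1) ξ₂ = 196.8 → ξ₂ = 48.25 mol/min, ξ₁ = 148.6 mol/min.
Outlet amounts (n = n₀ + Σ ν·ξ):
  A: 740 − 1(148.6) − 1(48.25) = 543.2
  E: 1140 − 1(148.6) − 1(48.25) = 943.2
  D: 0 + 2(148.6) = 297.2
  G: 0 + 2(48.25) = 96.49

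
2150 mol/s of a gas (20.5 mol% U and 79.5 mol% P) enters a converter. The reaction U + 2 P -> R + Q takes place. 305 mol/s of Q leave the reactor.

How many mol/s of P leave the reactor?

For Q: n = n₀ + 1ξ → 305 = 0 + 1ξ, giving ξ = 305 mol/s.
Outlet amounts (n = n₀ + ν ξ):
  U: 440.8 − 1(305) = 135.8
  P: 1709 − 2(305) = 1099
  R: 0 + 1(305) = 305
  Q: 0 + 1(305) = 305

1100 mol/s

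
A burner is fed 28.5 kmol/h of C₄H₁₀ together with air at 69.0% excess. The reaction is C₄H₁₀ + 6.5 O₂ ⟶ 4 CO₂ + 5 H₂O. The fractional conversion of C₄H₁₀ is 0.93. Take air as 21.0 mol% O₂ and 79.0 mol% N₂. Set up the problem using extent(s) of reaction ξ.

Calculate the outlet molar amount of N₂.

1180 kmol/h

Stoichiometric O₂ = 6.5 × 28.5 = 185.2 kmol/h; O₂ fed = 185.2 × 1.690 = 313.1 kmol/h.
N₂ fed = 313.1 × 79/21 = 1178 kmol/h.
Fuel reacted = 0.93 × 28.5 → ξ = 26.51 kmol/h.
Outlet (n = n₀ + ν ξ):
  C₄H₁₀: 28.5 − 1(26.51) = 1.995
  O₂: 313.1 − 6.5(26.51) = 140.8
  N₂: 1178 (inert)
  CO₂: 0 + 4(26.51) = 106
  H₂O: 0 + 5(26.51) = 132.5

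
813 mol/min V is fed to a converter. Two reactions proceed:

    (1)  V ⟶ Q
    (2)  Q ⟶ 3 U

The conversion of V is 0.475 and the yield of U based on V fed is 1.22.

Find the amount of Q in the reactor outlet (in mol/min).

55.6 mol/min

Conversion of V: V consumed = 1ξ₁ = 0.475 × 813 → ξ₁ = 386.2 mol/min.
Yield of U: 3ξ₂ / 813 = 1.22 → ξ₂ = 330.6 mol/min.
Outlet amounts (n = n₀ + Σ ν·ξ):
  V: 813 − 1(386.2) = 426.8
  Q: 0 + 1(386.2) − 1(330.6) = 55.55
  U: 0 + 3(330.6) = 991.9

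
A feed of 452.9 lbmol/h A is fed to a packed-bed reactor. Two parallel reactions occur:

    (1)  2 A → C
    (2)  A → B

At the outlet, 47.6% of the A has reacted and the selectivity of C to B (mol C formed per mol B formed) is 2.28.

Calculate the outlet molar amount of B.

Conversion of A: A consumed = 0.476 × 452.9 = 215.6 lbmol/h = 2ξ₁ + 1ξ₂.
Selectivity: 1ξ₁ / (1ξ₂) = 2.28 → ξ₁ = 2.28 ξ₂.
Substitute: (2·2.28 + 1) ξ₂ = 215.6 → ξ₂ = 38.77 lbmol/h, ξ₁ = 88.4 lbmol/h.
Outlet amounts (n = n₀ + Σ ν·ξ):
  A: 452.9 − 2(88.4) − 1(38.77) = 237.3
  C: 0 + 1(88.4) = 88.4
  B: 0 + 1(38.77) = 38.77

38.8 lbmol/h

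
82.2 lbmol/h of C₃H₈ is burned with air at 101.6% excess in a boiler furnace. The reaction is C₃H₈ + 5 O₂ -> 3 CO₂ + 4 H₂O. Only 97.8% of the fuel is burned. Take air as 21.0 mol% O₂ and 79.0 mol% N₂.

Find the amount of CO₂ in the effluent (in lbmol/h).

Stoichiometric O₂ = 5 × 82.2 = 411 lbmol/h; O₂ fed = 411 × 2.016 = 828.6 lbmol/h.
N₂ fed = 828.6 × 79/21 = 3117 lbmol/h.
Fuel reacted = 0.978 × 82.2 → ξ = 80.39 lbmol/h.
Outlet (n = n₀ + ν ξ):
  C₃H₈: 82.2 − 1(80.39) = 1.808
  O₂: 828.6 − 5(80.39) = 426.6
  N₂: 3117 (inert)
  CO₂: 0 + 3(80.39) = 241.2
  H₂O: 0 + 4(80.39) = 321.6

241 lbmol/h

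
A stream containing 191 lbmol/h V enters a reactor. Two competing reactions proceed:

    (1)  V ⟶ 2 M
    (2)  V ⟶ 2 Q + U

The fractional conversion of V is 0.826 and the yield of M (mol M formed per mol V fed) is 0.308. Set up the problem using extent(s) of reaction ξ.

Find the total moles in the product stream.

Yield of M: 2ξ₁ / 191 = 0.308 → ξ₁ = 29.41 lbmol/h.
Conversion of V: 1ξ₁ + 1ξ₂ = 0.826 × 191 = 157.8 → ξ₂ = 128.4 lbmol/h.
Outlet amounts (n = n₀ + Σ ν·ξ):
  V: 191 − 1(29.41) − 1(128.4) = 33.23
  M: 0 + 2(29.41) = 58.83
  Q: 0 + 2(128.4) = 256.7
  U: 0 + 1(128.4) = 128.4
Total out = 33.23 + 58.83 + 256.7 + 128.4 = 477.1 lbmol/h.

477 lbmol/h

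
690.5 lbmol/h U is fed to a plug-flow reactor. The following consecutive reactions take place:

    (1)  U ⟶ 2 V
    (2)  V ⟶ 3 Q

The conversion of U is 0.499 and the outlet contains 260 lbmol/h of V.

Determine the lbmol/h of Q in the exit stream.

Conversion of U: U consumed = 1ξ₁ = 0.499 × 690.5 → ξ₁ = 344.6 lbmol/h.
V balance: n_V = 0 + 2ξ₁ − 1ξ₂ = 260 → ξ₂ = (2·344.6 − 260)/1 = 429.1 lbmol/h.
Outlet amounts (n = n₀ + Σ ν·ξ):
  U: 690.5 − 1(344.6) = 345.9
  V: 0 + 2(344.6) − 1(429.1) = 260
  Q: 0 + 3(429.1) = 1287

1290 lbmol/h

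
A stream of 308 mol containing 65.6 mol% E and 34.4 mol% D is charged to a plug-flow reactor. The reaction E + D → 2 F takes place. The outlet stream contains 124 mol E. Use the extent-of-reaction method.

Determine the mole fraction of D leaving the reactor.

For E: n = n₀ − 1ξ → 124 = 202 − 1ξ, giving ξ = 78.05 mol.
Outlet amounts (n = n₀ + ν ξ):
  E: 202 − 1(78.05) = 124
  D: 106 − 1(78.05) = 27.9
  F: 0 + 2(78.05) = 156.1
Total out = 308 mol; y_D = 27.9 / 308 = 0.0906.

0.0906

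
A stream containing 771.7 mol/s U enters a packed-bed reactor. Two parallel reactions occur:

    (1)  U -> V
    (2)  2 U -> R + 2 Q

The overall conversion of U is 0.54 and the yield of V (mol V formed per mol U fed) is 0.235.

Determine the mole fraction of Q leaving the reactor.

Yield of V: 1ξ₁ / 771.7 = 0.235 → ξ₁ = 181.3 mol/s.
Conversion of U: 1ξ₁ + 2ξ₂ = 0.54 × 771.7 = 416.7 → ξ₂ = 117.7 mol/s.
Outlet amounts (n = n₀ + Σ ν·ξ):
  U: 771.7 − 1(181.3) − 2(117.7) = 355
  V: 0 + 1(181.3) = 181.3
  R: 0 + 1(117.7) = 117.7
  Q: 0 + 2(117.7) = 235.4
Total out = 889.4 mol/s; y_Q = 235.4 / 889.4 = 0.2646.

0.265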